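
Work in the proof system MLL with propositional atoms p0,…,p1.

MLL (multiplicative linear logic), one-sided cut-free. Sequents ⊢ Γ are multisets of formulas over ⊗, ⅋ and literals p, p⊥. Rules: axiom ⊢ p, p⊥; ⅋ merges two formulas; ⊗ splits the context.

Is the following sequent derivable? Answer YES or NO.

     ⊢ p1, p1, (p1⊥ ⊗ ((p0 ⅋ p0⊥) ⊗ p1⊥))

Derivation trace:
[⊗]  ⊢ p1, p1, (p1⊥ ⊗ ((p0 ⅋ p0⊥) ⊗ p1⊥))
  [Ax]  ⊢ p1, p1⊥
  [⊗]  ⊢ p1, ((p0 ⅋ p0⊥) ⊗ p1⊥)
    [⅋]  ⊢ (p0 ⅋ p0⊥)
      [Ax]  ⊢ p0, p0⊥
    [Ax]  ⊢ p1, p1⊥

Result: YES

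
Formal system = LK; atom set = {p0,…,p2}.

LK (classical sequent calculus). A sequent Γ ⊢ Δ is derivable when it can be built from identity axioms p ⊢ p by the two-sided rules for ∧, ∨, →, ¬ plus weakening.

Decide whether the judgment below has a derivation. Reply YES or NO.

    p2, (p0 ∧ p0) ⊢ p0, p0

Proof tree:
[WR] p2, (p0 ∧ p0) ⊢ p0, p0
  [∧L] p2, (p0 ∧ p0) ⊢ p0
    [WL] p0, p2, p0 ⊢ p0
      [WL] p0, p2 ⊢ p0
        [Ax] p0 ⊢ p0

Result: YES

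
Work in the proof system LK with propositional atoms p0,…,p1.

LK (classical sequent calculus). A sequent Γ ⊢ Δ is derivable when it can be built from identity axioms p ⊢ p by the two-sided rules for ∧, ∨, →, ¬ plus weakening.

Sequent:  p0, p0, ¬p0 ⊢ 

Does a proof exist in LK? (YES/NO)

Proof tree:
[¬L] p0, p0, ¬p0 ⊢ 
  [WL] p0, p0 ⊢ p0
    [Ax] p0 ⊢ p0

Result: YES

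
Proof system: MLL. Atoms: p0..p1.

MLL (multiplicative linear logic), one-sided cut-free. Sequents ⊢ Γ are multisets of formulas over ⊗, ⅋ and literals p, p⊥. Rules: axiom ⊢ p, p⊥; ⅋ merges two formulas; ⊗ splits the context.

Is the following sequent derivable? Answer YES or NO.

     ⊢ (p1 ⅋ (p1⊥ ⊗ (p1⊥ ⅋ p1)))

Derivation trace:
[⅋]  ⊢ (p1 ⅋ (p1⊥ ⊗ (p1⊥ ⅋ p1)))
  [⊗]  ⊢ p1, (p1⊥ ⊗ (p1⊥ ⅋ p1))
    [Ax]  ⊢ p1, p1⊥
    [⅋]  ⊢ (p1⊥ ⅋ p1)
      [Ax]  ⊢ p1, p1⊥

Result: YES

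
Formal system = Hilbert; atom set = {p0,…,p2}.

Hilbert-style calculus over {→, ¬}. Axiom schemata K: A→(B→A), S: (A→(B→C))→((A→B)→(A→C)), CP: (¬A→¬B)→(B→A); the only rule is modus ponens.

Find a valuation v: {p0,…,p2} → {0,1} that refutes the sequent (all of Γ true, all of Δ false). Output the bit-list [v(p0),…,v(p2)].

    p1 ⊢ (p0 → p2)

Search for a countermodel by truth-table:
  v=000: Γ:[p1=F] Δ:[(p0 → p2)=T] refutes=False
  v=001: Γ:[p1=F] Δ:[(p0 → p2)=T] refutes=False
  v=010: Γ:[p1=T] Δ:[(p0 → p2)=T] refutes=False
  v=011: Γ:[p1=T] Δ:[(p0 → p2)=T] refutes=False
  v=100: Γ:[p1=F] Δ:[(p0 → p2)=F] refutes=False
  v=101: Γ:[p1=F] Δ:[(p0 → p2)=T] refutes=False
  v=110: Γ:[p1=T] Δ:[(p0 → p2)=F] refutes=True  ← countermodel

Result: [1, 1, 0]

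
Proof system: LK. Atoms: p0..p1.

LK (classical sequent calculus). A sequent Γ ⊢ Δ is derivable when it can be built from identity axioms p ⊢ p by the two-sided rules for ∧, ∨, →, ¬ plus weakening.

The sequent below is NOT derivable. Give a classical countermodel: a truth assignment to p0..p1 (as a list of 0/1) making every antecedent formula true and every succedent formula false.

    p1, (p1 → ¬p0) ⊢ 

Enumerate valuations to refute Γ ⊢ Δ:
  v=00: Γ:[p1=F, (p1 → ¬p0)=T] Δ:[] refutes=False
  v=01: Γ:[p1=T, (p1 → ¬p0)=T] Δ:[] refutes=True  ← countermodel

Result: [0, 1]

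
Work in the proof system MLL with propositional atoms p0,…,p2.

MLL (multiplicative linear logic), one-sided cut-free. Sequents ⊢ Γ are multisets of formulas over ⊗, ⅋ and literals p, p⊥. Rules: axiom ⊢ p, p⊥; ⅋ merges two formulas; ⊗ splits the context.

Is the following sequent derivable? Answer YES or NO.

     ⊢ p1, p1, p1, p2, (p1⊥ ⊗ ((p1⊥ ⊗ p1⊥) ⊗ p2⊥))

Derivation (root first):
[⊗]  ⊢ p1, p1, p1, p2, (p1⊥ ⊗ ((p1⊥ ⊗ p1⊥) ⊗ p2⊥))
  [Ax]  ⊢ p1, p1⊥
  [⊗]  ⊢ p1, p1, p2, ((p1⊥ ⊗ p1⊥) ⊗ p2⊥)
    [⊗]  ⊢ p1, p1, (p1⊥ ⊗ p1⊥)
      [Ax]  ⊢ p1, p1⊥
      [Ax]  ⊢ p1, p1⊥
    [Ax]  ⊢ p2, p2⊥

Result: YES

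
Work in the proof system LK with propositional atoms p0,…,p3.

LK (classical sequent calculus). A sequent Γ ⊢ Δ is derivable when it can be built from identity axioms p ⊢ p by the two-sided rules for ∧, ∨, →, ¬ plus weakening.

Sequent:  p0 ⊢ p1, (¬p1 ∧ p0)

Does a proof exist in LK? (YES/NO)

Derivation trace:
[∧R] p0 ⊢ p1, (¬p1 ∧ p0)
  [¬R]  ⊢ p1, ¬p1
    [Ax] p1 ⊢ p1
  [WL] p0, p0 ⊢ p0
    [Ax] p0 ⊢ p0

Result: YES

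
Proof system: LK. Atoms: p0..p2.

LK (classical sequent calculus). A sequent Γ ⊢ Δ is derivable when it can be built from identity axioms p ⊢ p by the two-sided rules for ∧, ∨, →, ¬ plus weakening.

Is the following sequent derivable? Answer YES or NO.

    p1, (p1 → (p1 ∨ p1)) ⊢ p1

Derivation (root first):
[→L] p1, (p1 → (p1 ∨ p1)) ⊢ p1
  [Ax] p1 ⊢ p1
  [∨L] (p1 ∨ p1) ⊢ p1
    [Ax] p1 ⊢ p1
    [Ax] p1 ⊢ p1

Result: YES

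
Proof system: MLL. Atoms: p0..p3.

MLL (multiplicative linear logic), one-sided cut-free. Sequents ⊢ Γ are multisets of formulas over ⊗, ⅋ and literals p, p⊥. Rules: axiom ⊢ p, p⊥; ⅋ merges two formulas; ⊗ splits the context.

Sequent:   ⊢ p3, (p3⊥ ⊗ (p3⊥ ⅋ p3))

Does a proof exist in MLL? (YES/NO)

Proof tree:
[⊗]  ⊢ p3, (p3⊥ ⊗ (p3⊥ ⅋ p3))
  [Ax]  ⊢ p3, p3⊥
  [⅋]  ⊢ (p3⊥ ⅋ p3)
    [Ax]  ⊢ p3, p3⊥

Result: YES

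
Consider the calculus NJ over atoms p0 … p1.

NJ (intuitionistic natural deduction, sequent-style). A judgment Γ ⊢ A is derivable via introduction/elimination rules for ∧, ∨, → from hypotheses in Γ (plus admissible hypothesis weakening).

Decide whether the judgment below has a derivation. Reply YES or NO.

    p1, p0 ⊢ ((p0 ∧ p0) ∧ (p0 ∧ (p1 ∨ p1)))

Proof tree:
[∧I] p1, p0 ⊢ ((p0 ∧ p0) ∧ (p0 ∧ (p1 ∨ p1)))
  [∧I] p0 ⊢ (p0 ∧ p0)
    [Ax] p0 ⊢ p0
    [Ax] p0 ⊢ p0
  [∧I] p1, p0 ⊢ (p0 ∧ (p1 ∨ p1))
    [Ax] p0 ⊢ p0
    [∨I₂] p1 ⊢ (p1 ∨ p1)
      [Ax] p1 ⊢ p1

Result: YES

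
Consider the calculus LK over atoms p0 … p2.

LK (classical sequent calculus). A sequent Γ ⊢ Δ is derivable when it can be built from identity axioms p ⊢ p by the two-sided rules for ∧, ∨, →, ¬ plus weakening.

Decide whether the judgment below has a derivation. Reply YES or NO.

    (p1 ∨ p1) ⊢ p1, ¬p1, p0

Derivation (root first):
[∨L] (p1 ∨ p1) ⊢ p1, ¬p1, p0
  [WR] p1 ⊢ p1, p0
    [Ax] p1 ⊢ p1
  [WL] p1 ⊢ p1, p0, ¬p1
    [¬R]  ⊢ p1, p0, ¬p1
      [WR] p1 ⊢ p1, p0
        [Ax] p1 ⊢ p1

Result: YES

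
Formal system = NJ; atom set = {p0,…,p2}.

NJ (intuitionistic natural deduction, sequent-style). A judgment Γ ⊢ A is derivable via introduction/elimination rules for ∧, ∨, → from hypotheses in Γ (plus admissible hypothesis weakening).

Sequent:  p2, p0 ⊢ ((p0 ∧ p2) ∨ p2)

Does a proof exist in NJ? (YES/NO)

Derivation trace:
[∨I₁] p2, p0 ⊢ ((p0 ∧ p2) ∨ p2)
  [∧I] p2, p0 ⊢ (p0 ∧ p2)
    [Ax] p0 ⊢ p0
    [Ax] p2 ⊢ p2

Result: YES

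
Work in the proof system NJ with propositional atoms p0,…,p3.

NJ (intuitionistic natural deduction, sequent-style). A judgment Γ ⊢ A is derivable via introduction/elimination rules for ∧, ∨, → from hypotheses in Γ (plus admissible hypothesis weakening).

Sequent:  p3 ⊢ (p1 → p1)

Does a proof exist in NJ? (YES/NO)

Proof tree:
[→I] p3 ⊢ (p1 → p1)
  [Wk] p1, p3 ⊢ p1
    [Ax] p1 ⊢ p1

Result: YES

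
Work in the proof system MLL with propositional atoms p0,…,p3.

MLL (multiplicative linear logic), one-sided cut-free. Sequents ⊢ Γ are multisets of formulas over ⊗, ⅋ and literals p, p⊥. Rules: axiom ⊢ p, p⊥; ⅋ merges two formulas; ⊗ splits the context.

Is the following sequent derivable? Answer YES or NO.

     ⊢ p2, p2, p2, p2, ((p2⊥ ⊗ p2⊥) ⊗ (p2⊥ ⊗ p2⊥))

Proof tree:
[⊗]  ⊢ p2, p2, p2, p2, ((p2⊥ ⊗ p2⊥) ⊗ (p2⊥ ⊗ p2⊥))
  [⊗]  ⊢ p2, p2, (p2⊥ ⊗ p2⊥)
    [Ax]  ⊢ p2, p2⊥
    [Ax]  ⊢ p2, p2⊥
  [⊗]  ⊢ p2, p2, (p2⊥ ⊗ p2⊥)
    [Ax]  ⊢ p2, p2⊥
    [Ax]  ⊢ p2, p2⊥

Result: YES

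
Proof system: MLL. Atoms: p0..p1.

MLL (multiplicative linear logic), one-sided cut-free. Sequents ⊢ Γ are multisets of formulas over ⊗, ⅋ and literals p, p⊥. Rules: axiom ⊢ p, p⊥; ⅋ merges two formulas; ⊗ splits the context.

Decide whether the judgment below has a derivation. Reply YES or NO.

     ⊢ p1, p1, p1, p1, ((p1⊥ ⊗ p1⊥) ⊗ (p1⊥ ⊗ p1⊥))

Derivation trace:
[⊗]  ⊢ p1, p1, p1, p1, ((p1⊥ ⊗ p1⊥) ⊗ (p1⊥ ⊗ p1⊥))
  [⊗]  ⊢ p1, p1, (p1⊥ ⊗ p1⊥)
    [Ax]  ⊢ p1, p1⊥
    [Ax]  ⊢ p1, p1⊥
  [⊗]  ⊢ p1, p1, (p1⊥ ⊗ p1⊥)
    [Ax]  ⊢ p1, p1⊥
    [Ax]  ⊢ p1, p1⊥

Result: YES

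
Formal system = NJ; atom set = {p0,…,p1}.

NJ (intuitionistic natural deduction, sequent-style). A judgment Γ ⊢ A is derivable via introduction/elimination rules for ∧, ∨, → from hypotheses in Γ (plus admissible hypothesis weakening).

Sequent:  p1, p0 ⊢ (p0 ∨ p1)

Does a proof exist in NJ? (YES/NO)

Derivation trace:
[Wk] p1, p0 ⊢ (p0 ∨ p1)
  [∨I₂] p1 ⊢ (p0 ∨ p1)
    [Ax] p1 ⊢ p1

Result: YES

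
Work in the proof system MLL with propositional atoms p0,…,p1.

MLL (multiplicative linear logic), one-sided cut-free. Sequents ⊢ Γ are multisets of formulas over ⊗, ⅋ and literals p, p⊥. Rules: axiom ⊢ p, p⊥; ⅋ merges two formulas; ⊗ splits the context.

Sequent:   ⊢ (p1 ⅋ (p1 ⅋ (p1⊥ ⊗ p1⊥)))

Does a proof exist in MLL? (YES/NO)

Derivation (root first):
[⅋]  ⊢ (p1 ⅋ (p1 ⅋ (p1⊥ ⊗ p1⊥)))
  [⅋]  ⊢ p1, (p1 ⅋ (p1⊥ ⊗ p1⊥))
    [⊗]  ⊢ p1, p1, (p1⊥ ⊗ p1⊥)
      [Ax]  ⊢ p1, p1⊥
      [Ax]  ⊢ p1, p1⊥

Result: YES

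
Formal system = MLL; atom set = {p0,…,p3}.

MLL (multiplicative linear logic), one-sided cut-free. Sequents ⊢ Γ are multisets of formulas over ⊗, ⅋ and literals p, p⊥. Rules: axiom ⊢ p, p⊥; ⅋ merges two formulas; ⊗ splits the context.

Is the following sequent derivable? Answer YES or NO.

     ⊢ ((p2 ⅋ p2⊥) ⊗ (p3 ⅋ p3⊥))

Derivation trace:
[⊗]  ⊢ ((p2 ⅋ p2⊥) ⊗ (p3 ⅋ p3⊥))
  [⅋]  ⊢ (p2 ⅋ p2⊥)
    [Ax]  ⊢ p2, p2⊥
  [⅋]  ⊢ (p3 ⅋ p3⊥)
    [Ax]  ⊢ p3, p3⊥

Result: YES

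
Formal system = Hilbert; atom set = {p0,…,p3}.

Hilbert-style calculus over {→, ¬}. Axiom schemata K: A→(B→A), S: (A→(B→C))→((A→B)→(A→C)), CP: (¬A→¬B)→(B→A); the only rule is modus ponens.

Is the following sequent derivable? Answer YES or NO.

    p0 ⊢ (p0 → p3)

Truth-table refutation:
  v=0000: Γ:[p0=F] Δ:[(p0 → p3)=T] refutes=False
  v=0001: Γ:[p0=F] Δ:[(p0 → p3)=T] refutes=False
  v=0010: Γ:[p0=F] Δ:[(p0 → p3)=T] refutes=False
  v=0011: Γ:[p0=F] Δ:[(p0 → p3)=T] refutes=False
  v=0100: Γ:[p0=F] Δ:[(p0 → p3)=T] refutes=False
  v=0101: Γ:[p0=F] Δ:[(p0 → p3)=T] refutes=False
  v=0110: Γ:[p0=F] Δ:[(p0 → p3)=T] refutes=False
  v=0111: Γ:[p0=F] Δ:[(p0 → p3)=T] refutes=False
  v=1000: Γ:[p0=T] Δ:[(p0 → p3)=F] refutes=True  ← countermodel

Result: NO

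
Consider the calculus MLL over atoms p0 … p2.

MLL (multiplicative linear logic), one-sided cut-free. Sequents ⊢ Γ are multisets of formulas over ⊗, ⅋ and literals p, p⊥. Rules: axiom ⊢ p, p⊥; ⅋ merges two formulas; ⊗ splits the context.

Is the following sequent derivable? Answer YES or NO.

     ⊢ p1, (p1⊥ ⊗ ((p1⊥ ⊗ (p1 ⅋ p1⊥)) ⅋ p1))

Derivation trace:
[⊗]  ⊢ p1, (p1⊥ ⊗ ((p1⊥ ⊗ (p1 ⅋ p1⊥)) ⅋ p1))
  [Ax]  ⊢ p1, p1⊥
  [⅋]  ⊢ ((p1⊥ ⊗ (p1 ⅋ p1⊥)) ⅋ p1)
    [⊗]  ⊢ p1, (p1⊥ ⊗ (p1 ⅋ p1⊥))
      [Ax]  ⊢ p1, p1⊥
      [⅋]  ⊢ (p1 ⅋ p1⊥)
        [Ax]  ⊢ p1, p1⊥

Result: YES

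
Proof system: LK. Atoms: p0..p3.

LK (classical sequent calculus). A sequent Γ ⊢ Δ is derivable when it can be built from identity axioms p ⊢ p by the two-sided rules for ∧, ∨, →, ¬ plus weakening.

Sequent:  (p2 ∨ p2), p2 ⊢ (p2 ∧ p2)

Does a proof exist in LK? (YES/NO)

Derivation (root first):
[WL] (p2 ∨ p2), p2 ⊢ (p2 ∧ p2)
  [∧R] (p2 ∨ p2) ⊢ (p2 ∧ p2)
    [∨L] (p2 ∨ p2) ⊢ p2
      [Ax] p2 ⊢ p2
      [Ax] p2 ⊢ p2
    [∨L] (p2 ∨ p2) ⊢ p2
      [Ax] p2 ⊢ p2
      [Ax] p2 ⊢ p2

Result: YES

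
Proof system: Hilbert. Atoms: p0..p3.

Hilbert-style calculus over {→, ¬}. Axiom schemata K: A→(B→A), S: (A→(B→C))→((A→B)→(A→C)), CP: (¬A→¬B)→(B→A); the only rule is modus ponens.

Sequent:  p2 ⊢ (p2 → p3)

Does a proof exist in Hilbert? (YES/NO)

Search for a countermodel by truth-table:
  v=0000: Γ:[p2=F] Δ:[(p2 → p3)=T] refutes=False
  v=0001: Γ:[p2=F] Δ:[(p2 → p3)=T] refutes=False
  v=0010: Γ:[p2=T] Δ:[(p2 → p3)=F] refutes=True  ← countermodel

Result: NO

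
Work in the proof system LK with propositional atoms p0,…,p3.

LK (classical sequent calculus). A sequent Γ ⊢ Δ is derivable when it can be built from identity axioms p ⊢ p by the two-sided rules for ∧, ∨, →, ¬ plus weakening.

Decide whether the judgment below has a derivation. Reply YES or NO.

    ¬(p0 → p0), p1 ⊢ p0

Derivation (root first):
[WL] ¬(p0 → p0), p1 ⊢ p0
  [¬L] ¬(p0 → p0) ⊢ p0
    [→R]  ⊢ p0, (p0 → p0)
      [WR] p0 ⊢ p0, p0
        [Ax] p0 ⊢ p0

Result: YES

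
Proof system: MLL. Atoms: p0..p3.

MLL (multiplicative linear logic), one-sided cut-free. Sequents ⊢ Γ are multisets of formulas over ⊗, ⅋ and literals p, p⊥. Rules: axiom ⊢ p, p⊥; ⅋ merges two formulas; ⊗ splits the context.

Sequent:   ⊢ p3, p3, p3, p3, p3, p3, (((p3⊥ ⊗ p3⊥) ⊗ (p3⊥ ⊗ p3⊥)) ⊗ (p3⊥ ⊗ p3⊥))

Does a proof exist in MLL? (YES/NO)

Derivation trace:
[⊗]  ⊢ p3, p3, p3, p3, p3, p3, (((p3⊥ ⊗ p3⊥) ⊗ (p3⊥ ⊗ p3⊥)) ⊗ (p3⊥ ⊗ p3⊥))
  [⊗]  ⊢ p3, p3, p3, p3, ((p3⊥ ⊗ p3⊥) ⊗ (p3⊥ ⊗ p3⊥))
    [⊗]  ⊢ p3, p3, (p3⊥ ⊗ p3⊥)
      [Ax]  ⊢ p3, p3⊥
      [Ax]  ⊢ p3, p3⊥
    [⊗]  ⊢ p3, p3, (p3⊥ ⊗ p3⊥)
      [Ax]  ⊢ p3, p3⊥
      [Ax]  ⊢ p3, p3⊥
  [⊗]  ⊢ p3, p3, (p3⊥ ⊗ p3⊥)
    [Ax]  ⊢ p3, p3⊥
    [Ax]  ⊢ p3, p3⊥

Result: YES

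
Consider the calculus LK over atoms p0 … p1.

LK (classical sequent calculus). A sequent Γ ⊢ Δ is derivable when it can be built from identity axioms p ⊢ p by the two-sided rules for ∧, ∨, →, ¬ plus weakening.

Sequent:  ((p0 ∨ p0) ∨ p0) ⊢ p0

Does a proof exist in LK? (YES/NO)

Proof tree:
[∨L] ((p0 ∨ p0) ∨ p0) ⊢ p0
  [∨L] (p0 ∨ p0) ⊢ p0
    [Ax] p0 ⊢ p0
    [Ax] p0 ⊢ p0
  [Ax] p0 ⊢ p0

Result: YES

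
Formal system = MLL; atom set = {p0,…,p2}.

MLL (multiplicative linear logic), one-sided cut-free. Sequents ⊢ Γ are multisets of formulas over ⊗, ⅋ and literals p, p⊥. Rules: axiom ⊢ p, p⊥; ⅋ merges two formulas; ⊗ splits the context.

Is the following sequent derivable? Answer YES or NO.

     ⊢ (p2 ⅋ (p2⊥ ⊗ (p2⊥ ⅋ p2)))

Derivation (root first):
[⅋]  ⊢ (p2 ⅋ (p2⊥ ⊗ (p2⊥ ⅋ p2)))
  [⊗]  ⊢ p2, (p2⊥ ⊗ (p2⊥ ⅋ p2))
    [Ax]  ⊢ p2, p2⊥
    [⅋]  ⊢ (p2⊥ ⅋ p2)
      [Ax]  ⊢ p2, p2⊥

Result: YES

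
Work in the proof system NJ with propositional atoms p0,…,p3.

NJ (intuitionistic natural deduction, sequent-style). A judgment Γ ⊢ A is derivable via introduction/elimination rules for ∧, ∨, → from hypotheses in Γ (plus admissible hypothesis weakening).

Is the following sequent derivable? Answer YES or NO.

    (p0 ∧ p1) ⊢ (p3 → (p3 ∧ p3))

Derivation (root first):
[→I] (p0 ∧ p1) ⊢ (p3 → (p3 ∧ p3))
  [Wk] p3, (p0 ∧ p1) ⊢ (p3 ∧ p3)
    [∧I] p3 ⊢ (p3 ∧ p3)
      [Ax] p3 ⊢ p3
      [Ax] p3 ⊢ p3

Result: YES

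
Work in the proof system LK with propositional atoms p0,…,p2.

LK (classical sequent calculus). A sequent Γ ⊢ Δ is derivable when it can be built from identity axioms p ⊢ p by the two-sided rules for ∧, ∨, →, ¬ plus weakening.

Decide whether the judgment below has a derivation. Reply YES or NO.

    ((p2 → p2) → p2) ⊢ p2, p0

Derivation (root first):
[WR] ((p2 → p2) → p2) ⊢ p2, p0
  [→L] ((p2 → p2) → p2) ⊢ p2
    [→R]  ⊢ (p2 → p2)
      [Ax] p2 ⊢ p2
    [Ax] p2 ⊢ p2

Result: YES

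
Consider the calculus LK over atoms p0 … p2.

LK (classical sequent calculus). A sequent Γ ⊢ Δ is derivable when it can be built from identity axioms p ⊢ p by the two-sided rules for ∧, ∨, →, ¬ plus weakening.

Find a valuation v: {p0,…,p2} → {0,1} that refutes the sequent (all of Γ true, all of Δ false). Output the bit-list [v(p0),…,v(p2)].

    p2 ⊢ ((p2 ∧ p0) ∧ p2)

Search for a countermodel by truth-table:
  v=000: Γ:[p2=F] Δ:[((p2 ∧ p0) ∧ p2)=F] refutes=False
  v=001: Γ:[p2=T] Δ:[((p2 ∧ p0) ∧ p2)=F] refutes=True  ← countermodel

Result: [0, 0, 1]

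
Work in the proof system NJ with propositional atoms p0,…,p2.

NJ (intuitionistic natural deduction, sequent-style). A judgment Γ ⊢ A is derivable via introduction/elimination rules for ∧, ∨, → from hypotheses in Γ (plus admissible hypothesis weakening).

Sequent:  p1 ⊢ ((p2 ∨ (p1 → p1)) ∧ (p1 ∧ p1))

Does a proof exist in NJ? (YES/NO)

Derivation (root first):
[∧I] p1 ⊢ ((p2 ∨ (p1 → p1)) ∧ (p1 ∧ p1))
  [∨I₂]  ⊢ (p2 ∨ (p1 → p1))
    [→I]  ⊢ (p1 → p1)
      [Ax] p1 ⊢ p1
  [∧I] p1 ⊢ (p1 ∧ p1)
    [Ax] p1 ⊢ p1
    [Ax] p1 ⊢ p1

Result: YES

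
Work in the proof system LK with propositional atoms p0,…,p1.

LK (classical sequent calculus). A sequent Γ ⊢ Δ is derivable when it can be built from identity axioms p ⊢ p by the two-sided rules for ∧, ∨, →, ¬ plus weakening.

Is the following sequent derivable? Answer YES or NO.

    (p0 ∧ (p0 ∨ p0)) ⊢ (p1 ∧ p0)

Truth-table refutation:
  v=00: Γ:[(p0 ∧ (p0 ∨ p0))=F] Δ:[(p1 ∧ p0)=F] refutes=False
  v=01: Γ:[(p0 ∧ (p0 ∨ p0))=F] Δ:[(p1 ∧ p0)=F] refutes=False
  v=10: Γ:[(p0 ∧ (p0 ∨ p0))=T] Δ:[(p1 ∧ p0)=F] refutes=True  ← countermodel

Result: NO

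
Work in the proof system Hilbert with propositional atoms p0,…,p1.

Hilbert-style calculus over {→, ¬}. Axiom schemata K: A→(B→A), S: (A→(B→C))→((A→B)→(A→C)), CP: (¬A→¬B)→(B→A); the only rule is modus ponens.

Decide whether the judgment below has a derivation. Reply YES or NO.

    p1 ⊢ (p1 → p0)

Enumerate valuations to refute Γ ⊢ Δ:
  v=00: Γ:[p1=F] Δ:[(p1 → p0)=T] refutes=False
  v=01: Γ:[p1=T] Δ:[(p1 → p0)=F] refutes=True  ← countermodel

Result: NO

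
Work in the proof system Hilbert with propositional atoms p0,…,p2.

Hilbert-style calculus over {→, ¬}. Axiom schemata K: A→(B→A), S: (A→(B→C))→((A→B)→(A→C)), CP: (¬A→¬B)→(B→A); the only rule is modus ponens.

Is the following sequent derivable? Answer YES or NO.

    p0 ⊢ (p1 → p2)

Enumerate valuations to refute Γ ⊢ Δ:
  v=000: Γ:[p0=F] Δ:[(p1 → p2)=T] refutes=False
  v=001: Γ:[p0=F] Δ:[(p1 → p2)=T] refutes=False
  v=010: Γ:[p0=F] Δ:[(p1 → p2)=F] refutes=False
  v=011: Γ:[p0=F] Δ:[(p1 → p2)=T] refutes=False
  v=100: Γ:[p0=T] Δ:[(p1 → p2)=T] refutes=False
  v=101: Γ:[p0=T] Δ:[(p1 → p2)=T] refutes=False
  v=110: Γ:[p0=T] Δ:[(p1 → p2)=F] refutes=True  ← countermodel

Result: NO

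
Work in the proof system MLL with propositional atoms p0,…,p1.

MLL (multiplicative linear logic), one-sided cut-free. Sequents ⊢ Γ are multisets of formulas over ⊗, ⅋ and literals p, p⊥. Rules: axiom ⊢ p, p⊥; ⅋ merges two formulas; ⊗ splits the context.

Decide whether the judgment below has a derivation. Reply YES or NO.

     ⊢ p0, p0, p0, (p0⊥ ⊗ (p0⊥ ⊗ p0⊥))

Proof tree:
[⊗]  ⊢ p0, p0, p0, (p0⊥ ⊗ (p0⊥ ⊗ p0⊥))
  [Ax]  ⊢ p0, p0⊥
  [⊗]  ⊢ p0, p0, (p0⊥ ⊗ p0⊥)
    [Ax]  ⊢ p0, p0⊥
    [Ax]  ⊢ p0, p0⊥

Result: YES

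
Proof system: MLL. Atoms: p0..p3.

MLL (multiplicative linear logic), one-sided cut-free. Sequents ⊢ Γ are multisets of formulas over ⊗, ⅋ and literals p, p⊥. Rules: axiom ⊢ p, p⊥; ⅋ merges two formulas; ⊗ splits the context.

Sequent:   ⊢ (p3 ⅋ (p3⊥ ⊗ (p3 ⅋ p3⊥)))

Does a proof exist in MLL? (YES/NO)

Derivation (root first):
[⅋]  ⊢ (p3 ⅋ (p3⊥ ⊗ (p3 ⅋ p3⊥)))
  [⊗]  ⊢ p3, (p3⊥ ⊗ (p3 ⅋ p3⊥))
    [Ax]  ⊢ p3, p3⊥
    [⅋]  ⊢ (p3 ⅋ p3⊥)
      [Ax]  ⊢ p3, p3⊥

Result: YES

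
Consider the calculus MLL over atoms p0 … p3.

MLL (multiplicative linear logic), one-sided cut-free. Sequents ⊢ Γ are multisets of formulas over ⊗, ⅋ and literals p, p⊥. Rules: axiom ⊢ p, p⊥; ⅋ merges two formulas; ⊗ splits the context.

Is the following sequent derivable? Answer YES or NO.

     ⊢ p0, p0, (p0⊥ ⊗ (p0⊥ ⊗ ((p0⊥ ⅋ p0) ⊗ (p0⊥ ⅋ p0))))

Derivation (root first):
[⊗]  ⊢ p0, p0, (p0⊥ ⊗ (p0⊥ ⊗ ((p0⊥ ⅋ p0) ⊗ (p0⊥ ⅋ p0))))
  [Ax]  ⊢ p0, p0⊥
  [⊗]  ⊢ p0, (p0⊥ ⊗ ((p0⊥ ⅋ p0) ⊗ (p0⊥ ⅋ p0)))
    [Ax]  ⊢ p0, p0⊥
    [⊗]  ⊢ ((p0⊥ ⅋ p0) ⊗ (p0⊥ ⅋ p0))
      [⅋]  ⊢ (p0⊥ ⅋ p0)
        [Ax]  ⊢ p0, p0⊥
      [⅋]  ⊢ (p0⊥ ⅋ p0)
        [Ax]  ⊢ p0, p0⊥

Result: YES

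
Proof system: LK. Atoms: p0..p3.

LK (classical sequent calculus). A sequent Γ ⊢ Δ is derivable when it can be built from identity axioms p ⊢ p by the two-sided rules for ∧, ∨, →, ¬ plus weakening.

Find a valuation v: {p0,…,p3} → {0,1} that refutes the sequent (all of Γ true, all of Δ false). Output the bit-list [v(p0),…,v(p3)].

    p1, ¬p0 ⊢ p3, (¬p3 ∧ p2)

Truth-table refutation:
  v=0000: Γ:[p1=F, ¬p0=T] Δ:[p3=F, (¬p3 ∧ p2)=F] refutes=False
  v=0001: Γ:[p1=F, ¬p0=T] Δ:[p3=T, (¬p3 ∧ p2)=F] refutes=False
  v=0010: Γ:[p1=F, ¬p0=T] Δ:[p3=F, (¬p3 ∧ p2)=T] refutes=False
  v=0011: Γ:[p1=F, ¬p0=T] Δ:[p3=T, (¬p3 ∧ p2)=F] refutes=False
  v=0100: Γ:[p1=T, ¬p0=T] Δ:[p3=F, (¬p3 ∧ p2)=F] refutes=True  ← countermodel

Result: [0, 1, 0, 0]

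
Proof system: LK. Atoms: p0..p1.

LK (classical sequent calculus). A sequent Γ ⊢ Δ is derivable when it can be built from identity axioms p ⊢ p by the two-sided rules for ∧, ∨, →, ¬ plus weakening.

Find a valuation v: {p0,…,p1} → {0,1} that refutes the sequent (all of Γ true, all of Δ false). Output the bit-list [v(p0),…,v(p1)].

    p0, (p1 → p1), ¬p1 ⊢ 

Enumerate valuations to refute Γ ⊢ Δ:
  v=00: Γ:[p0=F, (p1 → p1)=T, ¬p1=T] Δ:[] refutes=False
  v=01: Γ:[p0=F, (p1 → p1)=T, ¬p1=F] Δ:[] refutes=False
  v=10: Γ:[p0=T, (p1 → p1)=T, ¬p1=T] Δ:[] refutes=True  ← countermodel

Result: [1, 0]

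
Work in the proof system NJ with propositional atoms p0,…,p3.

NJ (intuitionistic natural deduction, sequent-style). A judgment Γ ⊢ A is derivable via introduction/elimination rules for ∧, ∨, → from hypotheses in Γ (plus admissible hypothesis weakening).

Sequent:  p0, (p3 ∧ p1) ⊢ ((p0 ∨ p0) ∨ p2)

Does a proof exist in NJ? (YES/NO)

Derivation (root first):
[Wk] p0, (p3 ∧ p1) ⊢ ((p0 ∨ p0) ∨ p2)
  [∨I₁] p0 ⊢ ((p0 ∨ p0) ∨ p2)
    [∨I₂] p0 ⊢ (p0 ∨ p0)
      [Ax] p0 ⊢ p0

Result: YES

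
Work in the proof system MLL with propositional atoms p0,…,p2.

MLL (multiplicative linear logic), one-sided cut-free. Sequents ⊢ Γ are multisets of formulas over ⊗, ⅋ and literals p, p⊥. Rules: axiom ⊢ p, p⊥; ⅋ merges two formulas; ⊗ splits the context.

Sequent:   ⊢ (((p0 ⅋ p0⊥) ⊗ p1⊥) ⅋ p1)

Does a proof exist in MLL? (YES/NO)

Derivation trace:
[⅋]  ⊢ (((p0 ⅋ p0⊥) ⊗ p1⊥) ⅋ p1)
  [⊗]  ⊢ p1, ((p0 ⅋ p0⊥) ⊗ p1⊥)
    [⅋]  ⊢ (p0 ⅋ p0⊥)
      [Ax]  ⊢ p0, p0⊥
    [Ax]  ⊢ p1, p1⊥

Result: YES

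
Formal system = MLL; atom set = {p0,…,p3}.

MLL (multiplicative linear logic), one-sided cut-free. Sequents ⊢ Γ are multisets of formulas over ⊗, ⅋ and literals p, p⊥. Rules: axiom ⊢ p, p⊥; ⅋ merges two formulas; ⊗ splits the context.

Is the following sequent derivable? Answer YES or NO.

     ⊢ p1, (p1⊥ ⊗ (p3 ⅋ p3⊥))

Derivation (root first):
[⊗]  ⊢ p1, (p1⊥ ⊗ (p3 ⅋ p3⊥))
  [Ax]  ⊢ p1, p1⊥
  [⅋]  ⊢ (p3 ⅋ p3⊥)
    [Ax]  ⊢ p3, p3⊥

Result: YES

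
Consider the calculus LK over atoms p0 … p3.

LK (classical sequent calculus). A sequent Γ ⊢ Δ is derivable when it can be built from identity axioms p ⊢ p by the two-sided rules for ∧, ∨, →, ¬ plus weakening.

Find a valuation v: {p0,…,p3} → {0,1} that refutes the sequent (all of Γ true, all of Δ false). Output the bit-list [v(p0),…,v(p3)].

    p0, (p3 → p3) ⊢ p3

Enumerate valuations to refute Γ ⊢ Δ:
  v=0000: Γ:[p0=F, (p3 → p3)=T] Δ:[p3=F] refutes=False
  v=0001: Γ:[p0=F, (p3 → p3)=T] Δ:[p3=T] refutes=False
  v=0010: Γ:[p0=F, (p3 → p3)=T] Δ:[p3=F] refutes=False
  v=0011: Γ:[p0=F, (p3 → p3)=T] Δ:[p3=T] refutes=False
  v=0100: Γ:[p0=F, (p3 → p3)=T] Δ:[p3=F] refutes=False
  v=0101: Γ:[p0=F, (p3 → p3)=T] Δ:[p3=T] refutes=False
  v=0110: Γ:[p0=F, (p3 → p3)=T] Δ:[p3=F] refutes=False
  v=0111: Γ:[p0=F, (p3 → p3)=T] Δ:[p3=T] refutes=False
  v=1000: Γ:[p0=T, (p3 → p3)=T] Δ:[p3=F] refutes=True  ← countermodel

Result: [1, 0, 0, 0]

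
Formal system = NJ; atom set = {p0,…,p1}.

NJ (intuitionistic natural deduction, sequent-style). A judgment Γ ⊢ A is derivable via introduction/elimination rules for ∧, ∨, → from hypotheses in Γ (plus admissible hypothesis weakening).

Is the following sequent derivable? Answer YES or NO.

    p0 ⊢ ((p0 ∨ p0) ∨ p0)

Proof tree:
[∨I₁] p0 ⊢ ((p0 ∨ p0) ∨ p0)
  [∨I₂] p0 ⊢ (p0 ∨ p0)
    [Ax] p0 ⊢ p0

Result: YES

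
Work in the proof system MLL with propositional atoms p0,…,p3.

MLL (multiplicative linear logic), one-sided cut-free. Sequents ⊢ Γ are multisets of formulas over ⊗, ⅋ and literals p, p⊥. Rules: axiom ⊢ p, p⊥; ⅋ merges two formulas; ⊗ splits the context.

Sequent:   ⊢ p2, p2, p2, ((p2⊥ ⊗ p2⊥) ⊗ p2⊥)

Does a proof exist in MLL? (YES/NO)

Derivation (root first):
[⊗]  ⊢ p2, p2, p2, ((p2⊥ ⊗ p2⊥) ⊗ p2⊥)
  [⊗]  ⊢ p2, p2, (p2⊥ ⊗ p2⊥)
    [Ax]  ⊢ p2, p2⊥
    [Ax]  ⊢ p2, p2⊥
  [Ax]  ⊢ p2, p2⊥

Result: YES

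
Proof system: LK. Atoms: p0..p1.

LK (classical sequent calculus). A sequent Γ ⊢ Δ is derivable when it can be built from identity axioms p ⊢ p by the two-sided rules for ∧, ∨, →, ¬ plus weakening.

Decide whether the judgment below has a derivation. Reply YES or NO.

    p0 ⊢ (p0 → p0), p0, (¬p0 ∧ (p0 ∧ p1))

Proof tree:
[∧R] p0 ⊢ (p0 → p0), p0, (¬p0 ∧ (p0 ∧ p1))
  [¬R]  ⊢ p0, ¬p0
    [Ax] p0 ⊢ p0
  [∧R] p0 ⊢ (p0 → p0), (p0 ∧ p1)
    [Ax] p0 ⊢ p0
    [WR]  ⊢ (p0 → p0), p1
      [→R]  ⊢ (p0 → p0)
        [Ax] p0 ⊢ p0

Result: YES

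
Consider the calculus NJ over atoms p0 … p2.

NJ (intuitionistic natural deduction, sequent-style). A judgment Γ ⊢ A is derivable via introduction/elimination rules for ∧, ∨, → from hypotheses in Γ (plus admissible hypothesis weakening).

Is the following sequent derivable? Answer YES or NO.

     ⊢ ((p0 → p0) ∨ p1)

Proof tree:
[∨I₁]  ⊢ ((p0 → p0) ∨ p1)
  [→I]  ⊢ (p0 → p0)
    [Ax] p0 ⊢ p0

Result: YES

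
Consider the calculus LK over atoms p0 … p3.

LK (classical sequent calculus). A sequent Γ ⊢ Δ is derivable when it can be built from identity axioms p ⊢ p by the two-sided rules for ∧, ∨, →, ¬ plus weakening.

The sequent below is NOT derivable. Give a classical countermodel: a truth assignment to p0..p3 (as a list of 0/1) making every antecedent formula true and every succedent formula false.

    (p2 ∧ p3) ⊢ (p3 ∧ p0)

Search for a countermodel by truth-table:
  v=0000: Γ:[(p2 ∧ p3)=F] Δ:[(p3 ∧ p0)=F] refutes=False
  v=0001: Γ:[(p2 ∧ p3)=F] Δ:[(p3 ∧ p0)=F] refutes=False
  v=0010: Γ:[(p2 ∧ p3)=F] Δ:[(p3 ∧ p0)=F] refutes=False
  v=0011: Γ:[(p2 ∧ p3)=T] Δ:[(p3 ∧ p0)=F] refutes=True  ← countermodel

Result: [0, 0, 1, 1]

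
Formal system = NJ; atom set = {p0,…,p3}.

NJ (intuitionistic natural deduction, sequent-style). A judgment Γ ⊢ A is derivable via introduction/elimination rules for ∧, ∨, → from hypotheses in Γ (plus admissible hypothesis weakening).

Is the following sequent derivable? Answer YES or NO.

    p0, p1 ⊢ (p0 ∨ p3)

Derivation (root first):
[∨I₁] p0, p1 ⊢ (p0 ∨ p3)
  [Wk] p0, p1 ⊢ p0
    [Ax] p0 ⊢ p0

Result: YES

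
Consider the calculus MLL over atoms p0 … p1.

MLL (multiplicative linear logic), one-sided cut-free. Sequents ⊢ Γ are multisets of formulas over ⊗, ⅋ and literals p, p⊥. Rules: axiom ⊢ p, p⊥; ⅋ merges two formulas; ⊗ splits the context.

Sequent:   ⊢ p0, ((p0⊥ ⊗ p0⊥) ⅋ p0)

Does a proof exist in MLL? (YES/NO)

Derivation (root first):
[⅋]  ⊢ p0, ((p0⊥ ⊗ p0⊥) ⅋ p0)
  [⊗]  ⊢ p0, p0, (p0⊥ ⊗ p0⊥)
    [Ax]  ⊢ p0, p0⊥
    [Ax]  ⊢ p0, p0⊥

Result: YES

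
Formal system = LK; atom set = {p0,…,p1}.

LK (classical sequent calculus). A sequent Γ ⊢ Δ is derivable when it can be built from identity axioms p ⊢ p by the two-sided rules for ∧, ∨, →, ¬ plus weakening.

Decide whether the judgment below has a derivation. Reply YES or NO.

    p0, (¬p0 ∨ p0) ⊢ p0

Proof tree:
[∨L] p0, (¬p0 ∨ p0) ⊢ p0
  [¬L] p0, ¬p0 ⊢ 
    [Ax] p0 ⊢ p0
  [Ax] p0 ⊢ p0

Result: YES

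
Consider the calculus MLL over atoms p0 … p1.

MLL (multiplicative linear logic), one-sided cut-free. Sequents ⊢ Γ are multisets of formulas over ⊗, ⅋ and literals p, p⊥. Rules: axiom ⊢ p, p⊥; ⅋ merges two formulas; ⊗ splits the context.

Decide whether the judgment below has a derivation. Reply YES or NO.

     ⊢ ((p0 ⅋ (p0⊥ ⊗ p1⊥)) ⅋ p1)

Derivation (root first):
[⅋]  ⊢ ((p0 ⅋ (p0⊥ ⊗ p1⊥)) ⅋ p1)
  [⅋]  ⊢ p1, (p0 ⅋ (p0⊥ ⊗ p1⊥))
    [⊗]  ⊢ p0, p1, (p0⊥ ⊗ p1⊥)
      [Ax]  ⊢ p0, p0⊥
      [Ax]  ⊢ p1, p1⊥

Result: YES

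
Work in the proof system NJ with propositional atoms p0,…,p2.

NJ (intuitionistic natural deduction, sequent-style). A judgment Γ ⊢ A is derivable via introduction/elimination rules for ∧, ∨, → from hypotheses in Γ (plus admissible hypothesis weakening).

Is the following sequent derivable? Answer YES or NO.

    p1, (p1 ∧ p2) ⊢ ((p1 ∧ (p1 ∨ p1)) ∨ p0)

Derivation trace:
[Wk] p1, (p1 ∧ p2) ⊢ ((p1 ∧ (p1 ∨ p1)) ∨ p0)
  [∨I₁] p1 ⊢ ((p1 ∧ (p1 ∨ p1)) ∨ p0)
    [∧I] p1 ⊢ (p1 ∧ (p1 ∨ p1))
      [Ax] p1 ⊢ p1
      [∨I₁] p1 ⊢ (p1 ∨ p1)
        [Ax] p1 ⊢ p1

Result: YES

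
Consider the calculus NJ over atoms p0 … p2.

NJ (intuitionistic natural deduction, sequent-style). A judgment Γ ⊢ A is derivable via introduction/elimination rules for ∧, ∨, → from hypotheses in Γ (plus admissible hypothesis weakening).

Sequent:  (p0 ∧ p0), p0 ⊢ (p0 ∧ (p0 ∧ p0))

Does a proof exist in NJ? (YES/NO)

Derivation (root first):
[∧I] (p0 ∧ p0), p0 ⊢ (p0 ∧ (p0 ∧ p0))
  [→E] (p0 ∧ p0), p0 ⊢ p0
    [→I]  ⊢ (p0 → p0)
      [Ax] p0 ⊢ p0
    [Wk] p0, (p0 ∧ p0) ⊢ p0
      [Ax] p0 ⊢ p0
  [∧I] (p0 ∧ p0), p0 ⊢ (p0 ∧ p0)
    [Wk] p0, (p0 ∧ p0) ⊢ p0
      [Ax] p0 ⊢ p0
    [Ax] p0 ⊢ p0

Result: YES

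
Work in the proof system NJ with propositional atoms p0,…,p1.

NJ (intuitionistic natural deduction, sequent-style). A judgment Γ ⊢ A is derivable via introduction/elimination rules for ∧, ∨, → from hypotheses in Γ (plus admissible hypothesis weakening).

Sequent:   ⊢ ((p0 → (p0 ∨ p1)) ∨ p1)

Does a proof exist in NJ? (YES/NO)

Derivation trace:
[∨I₁]  ⊢ ((p0 → (p0 ∨ p1)) ∨ p1)
  [→I]  ⊢ (p0 → (p0 ∨ p1))
    [∨I₁] p0 ⊢ (p0 ∨ p1)
      [Ax] p0 ⊢ p0

Result: YES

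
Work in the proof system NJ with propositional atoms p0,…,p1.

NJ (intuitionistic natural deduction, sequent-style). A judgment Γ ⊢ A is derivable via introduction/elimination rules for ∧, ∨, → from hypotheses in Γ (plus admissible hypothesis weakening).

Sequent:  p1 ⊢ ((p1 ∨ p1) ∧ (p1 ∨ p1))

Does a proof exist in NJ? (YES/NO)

Derivation (root first):
[∧I] p1 ⊢ ((p1 ∨ p1) ∧ (p1 ∨ p1))
  [∨I₁] p1 ⊢ (p1 ∨ p1)
    [Ax] p1 ⊢ p1
  [∨I₁] p1 ⊢ (p1 ∨ p1)
    [Ax] p1 ⊢ p1

Result: YES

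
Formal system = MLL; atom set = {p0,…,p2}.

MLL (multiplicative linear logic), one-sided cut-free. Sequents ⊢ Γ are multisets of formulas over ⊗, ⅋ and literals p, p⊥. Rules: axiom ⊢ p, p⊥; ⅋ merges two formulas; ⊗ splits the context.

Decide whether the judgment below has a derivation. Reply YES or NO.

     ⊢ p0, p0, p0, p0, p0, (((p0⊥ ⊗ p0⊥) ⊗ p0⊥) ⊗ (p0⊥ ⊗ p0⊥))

Derivation trace:
[⊗]  ⊢ p0, p0, p0, p0, p0, (((p0⊥ ⊗ p0⊥) ⊗ p0⊥) ⊗ (p0⊥ ⊗ p0⊥))
  [⊗]  ⊢ p0, p0, p0, ((p0⊥ ⊗ p0⊥) ⊗ p0⊥)
    [⊗]  ⊢ p0, p0, (p0⊥ ⊗ p0⊥)
      [Ax]  ⊢ p0, p0⊥
      [Ax]  ⊢ p0, p0⊥
    [Ax]  ⊢ p0, p0⊥
  [⊗]  ⊢ p0, p0, (p0⊥ ⊗ p0⊥)
    [Ax]  ⊢ p0, p0⊥
    [Ax]  ⊢ p0, p0⊥

Result: YES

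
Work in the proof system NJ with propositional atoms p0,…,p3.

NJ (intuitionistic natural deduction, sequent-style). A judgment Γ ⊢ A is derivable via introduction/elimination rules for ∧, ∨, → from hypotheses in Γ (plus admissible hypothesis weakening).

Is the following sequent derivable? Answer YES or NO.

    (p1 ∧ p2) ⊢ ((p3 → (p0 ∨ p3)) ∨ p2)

Derivation trace:
[∨I₁] (p1 ∧ p2) ⊢ ((p3 → (p0 ∨ p3)) ∨ p2)
  [→I] (p1 ∧ p2) ⊢ (p3 → (p0 ∨ p3))
    [∨I₂] p3, (p1 ∧ p2) ⊢ (p0 ∨ p3)
      [Wk] p3, (p1 ∧ p2) ⊢ p3
        [Ax] p3 ⊢ p3

Result: YES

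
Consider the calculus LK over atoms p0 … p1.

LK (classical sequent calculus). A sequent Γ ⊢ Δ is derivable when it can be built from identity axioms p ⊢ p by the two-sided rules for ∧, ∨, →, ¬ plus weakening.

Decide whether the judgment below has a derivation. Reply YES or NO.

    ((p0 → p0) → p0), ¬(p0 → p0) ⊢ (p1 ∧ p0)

Derivation (root first):
[¬L] ((p0 → p0) → p0), ¬(p0 → p0) ⊢ (p1 ∧ p0)
  [∧R] ((p0 → p0) → p0) ⊢ (p0 → p0), (p1 ∧ p0)
    [WR]  ⊢ (p0 → p0), p1
      [→R]  ⊢ (p0 → p0)
        [Ax] p0 ⊢ p0
    [→L] ((p0 → p0) → p0) ⊢ p0
      [→R]  ⊢ (p0 → p0)
        [Ax] p0 ⊢ p0
      [Ax] p0 ⊢ p0

Result: YES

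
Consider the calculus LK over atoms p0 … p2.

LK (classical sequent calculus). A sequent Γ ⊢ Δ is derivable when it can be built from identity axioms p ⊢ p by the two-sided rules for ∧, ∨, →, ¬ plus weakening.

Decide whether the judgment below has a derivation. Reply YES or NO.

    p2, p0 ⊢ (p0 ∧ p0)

Derivation trace:
[∧R] p2, p0 ⊢ (p0 ∧ p0)
  [Ax] p0 ⊢ p0
  [WL] p0, p2 ⊢ p0
    [Ax] p0 ⊢ p0

Result: YES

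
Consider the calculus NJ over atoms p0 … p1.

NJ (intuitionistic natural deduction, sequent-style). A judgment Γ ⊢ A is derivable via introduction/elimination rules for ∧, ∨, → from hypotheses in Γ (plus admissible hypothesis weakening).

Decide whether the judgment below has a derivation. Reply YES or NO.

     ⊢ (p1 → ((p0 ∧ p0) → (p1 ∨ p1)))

Proof tree:
[→I]  ⊢ (p1 → ((p0 ∧ p0) → (p1 ∨ p1)))
  [→I] p1 ⊢ ((p0 ∧ p0) → (p1 ∨ p1))
    [∨I₁] p1, (p0 ∧ p0) ⊢ (p1 ∨ p1)
      [Wk] p1, (p0 ∧ p0) ⊢ p1
        [Ax] p1 ⊢ p1

Result: YES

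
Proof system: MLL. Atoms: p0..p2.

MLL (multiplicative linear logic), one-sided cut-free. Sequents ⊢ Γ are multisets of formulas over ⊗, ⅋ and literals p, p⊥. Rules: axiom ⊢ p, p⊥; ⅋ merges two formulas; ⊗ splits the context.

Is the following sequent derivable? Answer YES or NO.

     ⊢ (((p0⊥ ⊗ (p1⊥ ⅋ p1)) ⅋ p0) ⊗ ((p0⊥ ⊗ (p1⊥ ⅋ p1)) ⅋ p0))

Derivation (root first):
[⊗]  ⊢ (((p0⊥ ⊗ (p1⊥ ⅋ p1)) ⅋ p0) ⊗ ((p0⊥ ⊗ (p1⊥ ⅋ p1)) ⅋ p0))
  [⅋]  ⊢ ((p0⊥ ⊗ (p1⊥ ⅋ p1)) ⅋ p0)
    [⊗]  ⊢ p0, (p0⊥ ⊗ (p1⊥ ⅋ p1))
      [Ax]  ⊢ p0, p0⊥
      [⅋]  ⊢ (p1⊥ ⅋ p1)
        [Ax]  ⊢ p1, p1⊥
  [⅋]  ⊢ ((p0⊥ ⊗ (p1⊥ ⅋ p1)) ⅋ p0)
    [⊗]  ⊢ p0, (p0⊥ ⊗ (p1⊥ ⅋ p1))
      [Ax]  ⊢ p0, p0⊥
      [⅋]  ⊢ (p1⊥ ⅋ p1)
        [Ax]  ⊢ p1, p1⊥

Result: YES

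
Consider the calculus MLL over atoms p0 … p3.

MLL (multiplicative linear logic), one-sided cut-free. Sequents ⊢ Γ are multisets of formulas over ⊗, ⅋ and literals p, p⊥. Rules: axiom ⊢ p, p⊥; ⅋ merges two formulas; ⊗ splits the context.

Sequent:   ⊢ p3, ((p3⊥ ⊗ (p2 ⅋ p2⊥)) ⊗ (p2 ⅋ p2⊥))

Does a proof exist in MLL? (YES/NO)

Derivation trace:
[⊗]  ⊢ p3, ((p3⊥ ⊗ (p2 ⅋ p2⊥)) ⊗ (p2 ⅋ p2⊥))
  [⊗]  ⊢ p3, (p3⊥ ⊗ (p2 ⅋ p2⊥))
    [Ax]  ⊢ p3, p3⊥
    [⅋]  ⊢ (p2 ⅋ p2⊥)
      [Ax]  ⊢ p2, p2⊥
  [⅋]  ⊢ (p2 ⅋ p2⊥)
    [Ax]  ⊢ p2, p2⊥

Result: YES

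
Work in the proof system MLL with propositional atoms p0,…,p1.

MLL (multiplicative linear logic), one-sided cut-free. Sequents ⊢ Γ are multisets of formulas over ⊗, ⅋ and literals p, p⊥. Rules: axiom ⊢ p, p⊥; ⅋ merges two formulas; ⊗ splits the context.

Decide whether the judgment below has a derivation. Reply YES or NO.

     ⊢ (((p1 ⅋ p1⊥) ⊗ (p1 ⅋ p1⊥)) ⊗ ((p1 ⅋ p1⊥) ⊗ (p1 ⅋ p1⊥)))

Derivation (root first):
[⊗]  ⊢ (((p1 ⅋ p1⊥) ⊗ (p1 ⅋ p1⊥)) ⊗ ((p1 ⅋ p1⊥) ⊗ (p1 ⅋ p1⊥)))
  [⊗]  ⊢ ((p1 ⅋ p1⊥) ⊗ (p1 ⅋ p1⊥))
    [⅋]  ⊢ (p1 ⅋ p1⊥)
      [Ax]  ⊢ p1, p1⊥
    [⅋]  ⊢ (p1 ⅋ p1⊥)
      [Ax]  ⊢ p1, p1⊥
  [⊗]  ⊢ ((p1 ⅋ p1⊥) ⊗ (p1 ⅋ p1⊥))
    [⅋]  ⊢ (p1 ⅋ p1⊥)
      [Ax]  ⊢ p1, p1⊥
    [⅋]  ⊢ (p1 ⅋ p1⊥)
      [Ax]  ⊢ p1, p1⊥

Result: YES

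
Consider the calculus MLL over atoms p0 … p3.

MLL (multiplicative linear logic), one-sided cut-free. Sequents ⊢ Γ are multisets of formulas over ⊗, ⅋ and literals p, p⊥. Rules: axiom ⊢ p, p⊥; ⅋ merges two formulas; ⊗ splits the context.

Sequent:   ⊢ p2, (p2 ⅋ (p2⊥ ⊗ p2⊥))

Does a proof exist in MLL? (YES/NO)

Derivation (root first):
[⅋]  ⊢ p2, (p2 ⅋ (p2⊥ ⊗ p2⊥))
  [⊗]  ⊢ p2, p2, (p2⊥ ⊗ p2⊥)
    [Ax]  ⊢ p2, p2⊥
    [Ax]  ⊢ p2, p2⊥

Result: YES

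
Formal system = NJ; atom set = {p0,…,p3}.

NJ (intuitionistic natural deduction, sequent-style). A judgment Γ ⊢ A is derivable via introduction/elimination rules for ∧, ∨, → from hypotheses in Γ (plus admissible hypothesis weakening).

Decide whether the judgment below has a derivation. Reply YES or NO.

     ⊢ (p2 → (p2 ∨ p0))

Proof tree:
[→I]  ⊢ (p2 → (p2 ∨ p0))
  [∨I₁] p2 ⊢ (p2 ∨ p0)
    [Ax] p2 ⊢ p2

Result: YES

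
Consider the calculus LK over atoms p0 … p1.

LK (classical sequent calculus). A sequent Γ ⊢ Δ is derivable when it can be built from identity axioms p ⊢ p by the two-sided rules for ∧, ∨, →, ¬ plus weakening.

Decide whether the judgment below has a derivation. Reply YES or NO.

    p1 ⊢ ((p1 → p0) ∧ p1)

Search for a countermodel by truth-table:
  v=00: Γ:[p1=F] Δ:[((p1 → p0) ∧ p1)=F] refutes=False
  v=01: Γ:[p1=T] Δ:[((p1 → p0) ∧ p1)=F] refutes=True  ← countermodel

Result: NO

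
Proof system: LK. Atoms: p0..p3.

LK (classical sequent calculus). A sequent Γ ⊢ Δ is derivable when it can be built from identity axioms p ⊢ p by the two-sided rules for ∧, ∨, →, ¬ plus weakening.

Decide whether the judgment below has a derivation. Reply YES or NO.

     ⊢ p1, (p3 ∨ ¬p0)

Truth-table refutation:
  v=0000: Γ:[] Δ:[p1=F, (p3 ∨ ¬p0)=T] refutes=False
  v=0001: Γ:[] Δ:[p1=F, (p3 ∨ ¬p0)=T] refutes=False
  v=0010: Γ:[] Δ:[p1=F, (p3 ∨ ¬p0)=T] refutes=False
  v=0011: Γ:[] Δ:[p1=F, (p3 ∨ ¬p0)=T] refutes=False
  v=0100: Γ:[] Δ:[p1=T, (p3 ∨ ¬p0)=T] refutes=False
  v=0101: Γ:[] Δ:[p1=T, (p3 ∨ ¬p0)=T] refutes=False
  v=0110: Γ:[] Δ:[p1=T, (p3 ∨ ¬p0)=T] refutes=False
  v=0111: Γ:[] Δ:[p1=T, (p3 ∨ ¬p0)=T] refutes=False
  v=1000: Γ:[] Δ:[p1=F, (p3 ∨ ¬p0)=F] refutes=True  ← countermodel

Result: NO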